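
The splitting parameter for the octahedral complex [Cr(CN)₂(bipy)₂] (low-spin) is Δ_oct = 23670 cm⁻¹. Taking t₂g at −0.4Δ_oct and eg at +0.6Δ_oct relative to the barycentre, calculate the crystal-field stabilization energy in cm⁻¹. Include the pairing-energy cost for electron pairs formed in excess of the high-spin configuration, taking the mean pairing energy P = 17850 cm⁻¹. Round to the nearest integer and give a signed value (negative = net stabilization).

-20022

Ligand charges: 2×(-1) from CN⁻ and 2×(+0) from bipy sum to -2; with overall charge +0, Cr is +2.
Cr is in group 6, so Cr²⁺ is d⁴ (6 − 2 = 4).
Electron filling gives t₂g⁴ eg⁰.
The orbital stabilization is -1.6Δ_oct = -1.6 × 23670 = -37872 cm⁻¹.
Relative to high-spin t₂g³ eg¹ (0 paired), the low-spin configuration has 1 additional pair, contributing +1 × 17850 = +17850 cm⁻¹.
Combining: -37872 + 17850 = -20022 cm⁻¹.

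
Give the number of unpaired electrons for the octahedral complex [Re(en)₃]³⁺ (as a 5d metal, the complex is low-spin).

2

en is neutral, so the +3 overall charge sits on Re: oxidation state +3.
Group 7 minus oxidation state +3 gives a d⁴ configuration for Re³⁺.
Configuration: t2g^4 e_g^0, giving 2 unpaired electrons.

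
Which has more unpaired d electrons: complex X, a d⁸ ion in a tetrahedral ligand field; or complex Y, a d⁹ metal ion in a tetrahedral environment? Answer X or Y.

X

X: With tetrahedral geometry the complex is necessarily high-spin; e^4 t2^4 → 2 unpaired.
Y: Tetrahedral splitting is small, so the complex is high-spin; e⁴ t₂⁵ → 1 unpaired.
So X has more unpaired electrons.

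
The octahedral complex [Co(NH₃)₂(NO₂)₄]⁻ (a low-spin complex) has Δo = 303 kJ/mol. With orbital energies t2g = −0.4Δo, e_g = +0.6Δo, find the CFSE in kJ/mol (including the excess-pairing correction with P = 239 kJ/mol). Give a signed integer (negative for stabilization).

-249

Ligand charges: 2×(+0) from NH₃ and 4×(-1) from NO₂⁻ sum to -4; with overall charge -1, Co is +3.
Group 9 minus oxidation state +3 gives a d⁶ configuration for Co³⁺.
Configuration: t2g^6 e_g^0.
The orbital stabilization is -2.4Δo = -2.4 × 303 = -727 kJ/mol.
Relative to high-spin t2g^4 e_g^2 (1 paired), the low-spin configuration has 2 additional pairs, contributing +2 × 239 = +478 kJ/mol.
Combining: -727 + 478 = -249 kJ/mol.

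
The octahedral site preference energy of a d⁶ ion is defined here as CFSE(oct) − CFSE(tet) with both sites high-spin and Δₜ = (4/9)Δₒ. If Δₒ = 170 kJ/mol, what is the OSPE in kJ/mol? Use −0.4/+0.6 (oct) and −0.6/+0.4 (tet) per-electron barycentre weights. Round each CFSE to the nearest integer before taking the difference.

-23

In an octahedral site d⁶ (HS) is t₂g⁴ eg², giving CFSE(oct) = -0.4Δₒ = -68 kJ/mol.
Tetrahedral e³ t₂³ gives -0.6Δₜ = -0.6 × (4/9) × 170 = -45 kJ/mol.
OSPE = CFSE(oct) − CFSE(tet) = -68 − (-45) = -23 kJ/mol.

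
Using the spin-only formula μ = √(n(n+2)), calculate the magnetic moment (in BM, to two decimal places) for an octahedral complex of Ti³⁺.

1.73 BM

Ti³⁺: group 4, so d-count = 4 − 3 = 1.
Configuration: t2g^1 e_g^0 → 1 unpaired electron.
μ(spin-only) = √[1(1+2)] = √3 ≈ 1.73 BM.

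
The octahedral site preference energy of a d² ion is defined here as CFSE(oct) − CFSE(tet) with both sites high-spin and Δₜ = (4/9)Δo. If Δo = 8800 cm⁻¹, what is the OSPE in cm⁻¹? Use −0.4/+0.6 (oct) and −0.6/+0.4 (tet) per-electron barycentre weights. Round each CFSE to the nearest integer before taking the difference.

Octahedral (high-spin): t₂g² eg⁰, CFSE = 2(−0.4) + 0(+0.6) = -0.8Δo = -0.8 × 8800 = -7040 cm⁻¹.
In a tetrahedral site the filling is e² t₂⁰: CFSE(tet) = -1.2Δₜ = -1.2 × (4/9)(8800) = -4693 cm⁻¹.
OSPE = -7040 − (-4693) = -2347 cm⁻¹.

-2347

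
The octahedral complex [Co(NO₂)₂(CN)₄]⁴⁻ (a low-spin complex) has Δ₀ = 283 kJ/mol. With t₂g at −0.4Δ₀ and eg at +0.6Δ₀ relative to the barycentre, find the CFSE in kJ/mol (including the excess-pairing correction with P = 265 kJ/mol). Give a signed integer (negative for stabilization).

-244

Ligand charges: 2×(-1) from NO₂⁻ and 4×(-1) from CN⁻ sum to -6; with overall charge -4, Co is +2.
Co is in group 9, so Co²⁺ is d⁷ (9 − 2 = 7).
Electron filling gives t₂g⁶ eg¹.
CFSE(orbital) = 6×(-0.4Δ₀) + 1×(0.6Δ₀) = -1.8Δ₀; with Δ₀ = 283 kJ/mol that is -509 kJ/mol.
Relative to high-spin t₂g⁵ eg² (2 paired), the low-spin configuration has 1 additional pair, contributing +1 × 265 = +265 kJ/mol.
Combining: -509 + 265 = -244 kJ/mol.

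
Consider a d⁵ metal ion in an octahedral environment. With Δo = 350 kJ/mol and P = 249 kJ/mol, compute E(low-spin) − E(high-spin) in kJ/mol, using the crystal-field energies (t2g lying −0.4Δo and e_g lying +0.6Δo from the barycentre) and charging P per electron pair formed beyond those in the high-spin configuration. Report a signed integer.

In the high-spin limit (t2g^3 e_g^2) the orbital term is 0.0Δo = 0 kJ/mol, with no excess pairing.
Low-spin t2g^5 e_g^0 gives -2.0Δo = -700 kJ/mol, but forming 2 extra pairs costs 2P = 498 kJ/mol, so E(LS) = -700 + 498 = -202 kJ/mol.
E(LS) − E(HS) = -202 − (0) = -202 kJ/mol.

-202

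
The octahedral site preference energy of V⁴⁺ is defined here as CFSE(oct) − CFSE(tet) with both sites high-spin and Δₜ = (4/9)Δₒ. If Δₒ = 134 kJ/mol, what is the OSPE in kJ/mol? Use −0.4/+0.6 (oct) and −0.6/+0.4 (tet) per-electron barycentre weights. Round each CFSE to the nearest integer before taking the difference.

V⁴⁺: group 5, so d-count = 5 − 4 = 1.
Octahedral high-spin t₂g¹ eg⁰: CFSE = -0.4 × 134 = -54 kJ/mol.
In a tetrahedral site the filling is e¹ t₂⁰: CFSE(tet) = -0.6Δₜ = -0.6 × (4/9)(134) = -36 kJ/mol.
OSPE = -54 − (-36) = -18 kJ/mol.

-18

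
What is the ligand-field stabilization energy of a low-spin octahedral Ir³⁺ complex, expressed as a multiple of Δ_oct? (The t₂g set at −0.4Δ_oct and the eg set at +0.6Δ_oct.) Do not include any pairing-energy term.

-2.4 Δ_oct

Ir is in group 9, so Ir³⁺ is d⁶ (9 − 3 = 6).
Configuration: t₂g⁶ eg⁰.
CFSE = 6(-0.4Δ_oct) + 0(0.6Δ_oct) = -2.4Δ_oct + 0.0Δ_oct = -2.4Δ_oct.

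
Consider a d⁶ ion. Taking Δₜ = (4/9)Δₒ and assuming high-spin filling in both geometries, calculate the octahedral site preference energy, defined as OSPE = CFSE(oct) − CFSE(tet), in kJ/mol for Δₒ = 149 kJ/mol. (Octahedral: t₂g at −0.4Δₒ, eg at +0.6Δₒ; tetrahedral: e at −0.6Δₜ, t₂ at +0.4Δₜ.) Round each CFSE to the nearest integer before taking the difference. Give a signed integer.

Octahedral high-spin t₂g⁴ eg²: CFSE = -0.4 × 149 = -60 kJ/mol.
In a tetrahedral site the filling is e³ t₂³: CFSE(tet) = -0.6Δₜ = -0.6 × (4/9)(149) = -40 kJ/mol.
OSPE = -60 − (-40) = -20 kJ/mol.

-20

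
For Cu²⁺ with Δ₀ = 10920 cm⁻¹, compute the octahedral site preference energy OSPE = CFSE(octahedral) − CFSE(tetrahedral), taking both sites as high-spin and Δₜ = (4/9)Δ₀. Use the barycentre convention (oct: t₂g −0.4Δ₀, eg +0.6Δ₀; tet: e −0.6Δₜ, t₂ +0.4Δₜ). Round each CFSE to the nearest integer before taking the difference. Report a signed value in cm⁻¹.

-4611

Group 11 minus oxidation state +2 gives a d⁹ configuration for Cu²⁺.
Octahedral (high-spin): t2g^6 e_g^3, CFSE = 6(−0.4) + 3(+0.6) = -0.6Δ₀ = -0.6 × 10920 = -6552 cm⁻¹.
Tetrahedral: e^4 t2^5, CFSE = 4(−0.6) + 5(+0.4) = -0.4Δₜ = -0.4 × (4/9) × 10920 = -1941 cm⁻¹.
Subtracting, OSPE = -6552 − (-1941) = -4611 cm⁻¹.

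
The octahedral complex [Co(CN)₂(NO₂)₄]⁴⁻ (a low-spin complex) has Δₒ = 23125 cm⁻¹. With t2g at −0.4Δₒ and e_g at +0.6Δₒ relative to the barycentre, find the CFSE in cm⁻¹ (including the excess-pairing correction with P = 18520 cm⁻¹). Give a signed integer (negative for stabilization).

Ligand charges: 2×(-1) from CN⁻ and 4×(-1) from NO₂⁻ sum to -6; with overall charge -4, Co is +2.
Group 9 minus oxidation state +2 gives a d⁷ configuration for Co²⁺.
The d⁷ electrons fill as t2g^6 e_g^1.
The orbital stabilization is -1.8Δₒ = -1.8 × 23125 = -41625 cm⁻¹.
Relative to high-spin t2g^5 e_g^2 (2 paired), the low-spin configuration has 1 additional pair, contributing +1 × 18520 = +18520 cm⁻¹.
Net CFSE = -41625 + 18520 = -23105 cm⁻¹.

-23105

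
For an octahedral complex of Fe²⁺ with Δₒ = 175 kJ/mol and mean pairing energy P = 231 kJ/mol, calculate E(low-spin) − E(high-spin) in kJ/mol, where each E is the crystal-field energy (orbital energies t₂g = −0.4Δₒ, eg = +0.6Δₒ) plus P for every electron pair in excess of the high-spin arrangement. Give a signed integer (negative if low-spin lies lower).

Fe sits in group 8; removing 2 electrons leaves Fe²⁺ with 8 − 2 = 6 d electrons.
High-spin: t₂g⁴ eg², CFSE = -0.4Δₒ = -70 kJ/mol.
Low-spin t₂g⁶ eg⁰ gives -2.4Δₒ = -420 kJ/mol, but forming 2 extra pairs costs 2P = 462 kJ/mol, so E(LS) = -420 + 462 = 42 kJ/mol.
Thus E(LS) − E(HS) = 112 kJ/mol.

112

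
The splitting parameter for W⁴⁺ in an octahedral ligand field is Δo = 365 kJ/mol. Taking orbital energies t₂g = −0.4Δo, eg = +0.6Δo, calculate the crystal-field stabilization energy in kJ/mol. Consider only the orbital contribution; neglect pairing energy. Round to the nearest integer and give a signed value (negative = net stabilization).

-292

W is in group 6, so W⁴⁺ is d² (6 − 4 = 2).
The d² electrons fill as t₂g² eg⁰.
Orbital CFSE = 2(-0.4) + 0(0.6) = -0.8Δo = -0.8 × 365 = -292 kJ/mol.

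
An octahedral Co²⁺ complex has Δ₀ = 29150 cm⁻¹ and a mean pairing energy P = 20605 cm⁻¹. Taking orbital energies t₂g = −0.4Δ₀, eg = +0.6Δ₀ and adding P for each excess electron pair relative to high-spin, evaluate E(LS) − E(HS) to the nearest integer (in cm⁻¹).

Group 9 minus oxidation state +2 gives a d⁷ configuration for Co²⁺.
In the high-spin limit (t₂g⁵ eg²) the orbital term is -0.8Δ₀ = -23320 cm⁻¹, with no excess pairing.
For low-spin the configuration is t₂g⁶ eg¹: orbital energy -1.8 × 29150 = -52470 cm⁻¹, and 1 additional pair relative to high-spin adds 20605 cm⁻¹, giving -31865 cm⁻¹.
The difference is -31865 − (-23320) = -8545 cm⁻¹, so low-spin lies lower.

-8545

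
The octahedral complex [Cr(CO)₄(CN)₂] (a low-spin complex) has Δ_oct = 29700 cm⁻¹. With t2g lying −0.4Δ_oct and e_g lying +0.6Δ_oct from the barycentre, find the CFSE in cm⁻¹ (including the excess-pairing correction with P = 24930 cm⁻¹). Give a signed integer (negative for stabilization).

-22590

Ligand charges: 4×(+0) from CO and 2×(-1) from CN⁻ sum to -2; with overall charge +0, Cr is +2.
Group 6 minus oxidation state +2 gives a d⁴ configuration for Cr²⁺.
Electron filling gives t2g^4 e_g^0.
The orbital stabilization is -1.6Δ_oct = -1.6 × 29700 = -47520 cm⁻¹.
High-spin d⁴ would be t2g^3 e_g^1 with 0 pairs; low-spin has 1, so 1 excess pair costs +1P = +24930 cm⁻¹.
Net CFSE = -47520 + 24930 = -22590 cm⁻¹.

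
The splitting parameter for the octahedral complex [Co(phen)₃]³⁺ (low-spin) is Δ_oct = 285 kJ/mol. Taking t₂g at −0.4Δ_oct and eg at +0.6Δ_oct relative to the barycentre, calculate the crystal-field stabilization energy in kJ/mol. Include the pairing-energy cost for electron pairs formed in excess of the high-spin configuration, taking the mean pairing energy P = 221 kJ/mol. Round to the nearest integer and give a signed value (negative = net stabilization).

phen is neutral, so the +3 overall charge sits on Co: oxidation state +3.
Group 9 minus oxidation state +3 gives a d⁶ configuration for Co³⁺.
The d⁶ electrons fill as t₂g⁶ eg⁰.
CFSE(orbital) = 6×(-0.4Δ_oct) + 0×(0.6Δ_oct) = -2.4Δ_oct; with Δ_oct = 285 kJ/mol that is -684 kJ/mol.
High-spin d⁶ would be t₂g⁴ eg² with 1 pair; low-spin has 3, so 2 excess pairs cost +2P = +442 kJ/mol.
Combining: -684 + 442 = -242 kJ/mol.

-242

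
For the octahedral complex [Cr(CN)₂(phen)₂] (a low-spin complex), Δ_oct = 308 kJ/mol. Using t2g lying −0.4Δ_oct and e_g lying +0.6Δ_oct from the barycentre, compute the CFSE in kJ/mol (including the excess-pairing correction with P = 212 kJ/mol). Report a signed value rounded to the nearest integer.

Ligand charges: 2×(-1) from CN⁻ and 2×(+0) from phen sum to -2; with overall charge +0, Cr is +2.
Cr sits in group 6; removing 2 electrons leaves Cr²⁺ with 6 − 2 = 4 d electrons.
The d⁴ electrons fill as t2g^4 e_g^0.
The orbital stabilization is -1.6Δ_oct = -1.6 × 308 = -493 kJ/mol.
Pairing penalty: 1 pair vs 0 in the high-spin reference → 1 extra × P = 212 kJ/mol.
Overall CFSE = -493 + 212 = -281 kJ/mol.

-281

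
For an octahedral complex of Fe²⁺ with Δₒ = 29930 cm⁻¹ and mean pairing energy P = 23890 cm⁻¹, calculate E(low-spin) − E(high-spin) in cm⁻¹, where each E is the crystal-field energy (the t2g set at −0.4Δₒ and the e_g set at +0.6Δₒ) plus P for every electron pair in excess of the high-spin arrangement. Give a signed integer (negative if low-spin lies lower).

-12080

Fe²⁺: group 8, so d-count = 8 − 2 = 6.
In the high-spin limit (t2g^4 e_g^2) the orbital term is -0.4Δₒ = -11972 cm⁻¹, with no excess pairing.
For low-spin the configuration is t2g^6 e_g^0: orbital energy -2.4 × 29930 = -71832 cm⁻¹, and 2 additional pairs relative to high-spin add 47780 cm⁻¹, giving -24052 cm⁻¹.
Thus E(LS) − E(HS) = -12080 cm⁻¹.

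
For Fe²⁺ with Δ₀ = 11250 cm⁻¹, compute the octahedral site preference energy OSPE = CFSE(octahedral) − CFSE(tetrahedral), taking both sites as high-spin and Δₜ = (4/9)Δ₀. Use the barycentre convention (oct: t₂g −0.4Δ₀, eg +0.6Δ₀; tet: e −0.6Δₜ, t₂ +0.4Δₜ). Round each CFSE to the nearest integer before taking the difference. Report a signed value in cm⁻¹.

Fe sits in group 8; removing 2 electrons leaves Fe²⁺ with 8 − 2 = 6 d electrons.
Octahedral (high-spin): t2g^4 e_g^2, CFSE = 4(−0.4) + 2(+0.6) = -0.4Δ₀ = -0.4 × 11250 = -4500 cm⁻¹.
In a tetrahedral site the filling is e^3 t2^3: CFSE(tet) = -0.6Δₜ = -0.6 × (4/9)(11250) = -3000 cm⁻¹.
OSPE = CFSE(oct) − CFSE(tet) = -4500 − (-3000) = -1500 cm⁻¹.

-1500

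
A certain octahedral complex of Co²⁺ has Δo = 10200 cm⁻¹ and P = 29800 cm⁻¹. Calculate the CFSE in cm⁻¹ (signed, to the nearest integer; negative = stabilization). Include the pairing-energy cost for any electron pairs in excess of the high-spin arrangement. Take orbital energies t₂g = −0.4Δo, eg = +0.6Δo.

Group 9 minus oxidation state +2 gives a d⁷ configuration for Co²⁺.
Here Δo < P (10200 < 29800), so the high-spin state is favoured.
That gives t₂g⁵ eg².
Orbital CFSE = -0.8Δo = -0.8 × 10200 = -8160 cm⁻¹.
High-spin has no excess pairs, so no pairing correction applies.

-8160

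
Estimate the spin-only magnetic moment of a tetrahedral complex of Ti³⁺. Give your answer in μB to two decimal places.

Ti³⁺: group 4, so d-count = 4 − 3 = 1.
Tetrahedral fields are weak (Δₜ ≈ 4/9 Δₒ), so electrons fill high-spin.
Configuration: e^1 t2^0 → 1 unpaired electron.
μ(spin-only) = √[1(1+2)] = √3 ≈ 1.73 μB.

1.73 μB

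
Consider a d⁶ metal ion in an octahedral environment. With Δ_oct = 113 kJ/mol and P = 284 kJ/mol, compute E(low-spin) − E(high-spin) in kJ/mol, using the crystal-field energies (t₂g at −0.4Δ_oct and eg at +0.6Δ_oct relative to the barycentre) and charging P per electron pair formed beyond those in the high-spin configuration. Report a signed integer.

342

High-spin d⁶ fills as t₂g⁴ eg² with CFSE 4(−0.4) + 2(+0.6) = -0.4Δ_oct = -45 kJ/mol.
Low-spin: t₂g⁶ eg⁰, orbital CFSE = -2.4Δ_oct = -271 kJ/mol; plus 2 excess pairs × P = +568 kJ/mol; total 297 kJ/mol.
The difference is 297 − (-45) = 342 kJ/mol, so high-spin lies lower.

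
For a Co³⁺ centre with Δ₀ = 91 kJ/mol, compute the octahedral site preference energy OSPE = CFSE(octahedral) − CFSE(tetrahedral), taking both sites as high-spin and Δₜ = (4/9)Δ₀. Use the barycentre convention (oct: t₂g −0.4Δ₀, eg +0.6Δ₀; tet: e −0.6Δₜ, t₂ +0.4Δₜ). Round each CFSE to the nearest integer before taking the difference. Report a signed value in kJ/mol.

-12

Group 9 minus oxidation state +3 gives a d⁶ configuration for Co³⁺.
In an octahedral site d⁶ (HS) is t₂g⁴ eg², giving CFSE(oct) = -0.4Δ₀ = -36 kJ/mol.
Tetrahedral e³ t₂³ gives -0.6Δₜ = -0.6 × (4/9) × 91 = -24 kJ/mol.
Subtracting, OSPE = -36 − (-24) = -12 kJ/mol.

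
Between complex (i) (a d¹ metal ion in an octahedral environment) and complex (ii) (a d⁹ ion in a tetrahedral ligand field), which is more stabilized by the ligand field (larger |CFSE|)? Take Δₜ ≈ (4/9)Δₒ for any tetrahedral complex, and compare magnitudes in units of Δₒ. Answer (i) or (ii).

(i)

(i): t₂g¹ eg⁰, CFSE = -0.4Δₒ.
(ii): Tetrahedral splitting is small, so the complex is high-spin; e⁴ t₂⁵, CFSE = -0.4Δₜ ≈ -0.18Δₒ.
So (i) has the larger |CFSE|.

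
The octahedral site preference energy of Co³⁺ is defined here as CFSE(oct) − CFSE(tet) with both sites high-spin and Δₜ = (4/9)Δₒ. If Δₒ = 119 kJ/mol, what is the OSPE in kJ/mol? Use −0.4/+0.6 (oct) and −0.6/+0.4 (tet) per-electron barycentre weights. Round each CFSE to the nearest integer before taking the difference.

Co³⁺: group 9, so d-count = 9 − 3 = 6.
In an octahedral site d⁶ (HS) is t₂g⁴ eg², giving CFSE(oct) = -0.4Δₒ = -48 kJ/mol.
Tetrahedral e³ t₂³ gives -0.6Δₜ = -0.6 × (4/9) × 119 = -32 kJ/mol.
OSPE = -48 − (-32) = -16 kJ/mol.

-16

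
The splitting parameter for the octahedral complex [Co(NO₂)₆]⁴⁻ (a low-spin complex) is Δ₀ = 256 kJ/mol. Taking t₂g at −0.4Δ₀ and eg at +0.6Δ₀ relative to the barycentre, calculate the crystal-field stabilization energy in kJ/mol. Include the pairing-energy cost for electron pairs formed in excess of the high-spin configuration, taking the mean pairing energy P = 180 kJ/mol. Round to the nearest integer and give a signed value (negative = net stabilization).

-281

Each NO₂⁻ contributes -1; 6 × (-1) = -6. With overall charge -4, Co is in the +2 oxidation state.
Co sits in group 9; removing 2 electrons leaves Co²⁺ with 9 − 2 = 7 d electrons.
Configuration: t₂g⁶ eg¹.
Orbital CFSE = 6(-0.4) + 1(0.6) = -1.8Δ₀ = -1.8 × 256 = -461 kJ/mol.
Pairing penalty: 3 pairs vs 2 in the high-spin reference → 1 extra × P = 180 kJ/mol.
Net CFSE = -461 + 180 = -281 kJ/mol.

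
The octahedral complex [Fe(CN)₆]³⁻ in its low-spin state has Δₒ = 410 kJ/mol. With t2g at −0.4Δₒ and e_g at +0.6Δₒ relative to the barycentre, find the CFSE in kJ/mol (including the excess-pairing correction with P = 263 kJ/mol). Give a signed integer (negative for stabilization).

Each CN⁻ contributes -1; 6 × (-1) = -6. With overall charge -3, Fe is in the +3 oxidation state.
Fe is in group 8, so Fe³⁺ is d⁵ (8 − 3 = 5).
Electron filling gives t2g^5 e_g^0.
CFSE(orbital) = 5×(-0.4Δₒ) + 0×(0.6Δₒ) = -2.0Δₒ; with Δₒ = 410 kJ/mol that is -820 kJ/mol.
Relative to high-spin t2g^3 e_g^2 (0 paired), the low-spin configuration has 2 additional pairs, contributing +2 × 263 = +526 kJ/mol.
Combining: -820 + 526 = -294 kJ/mol.

-294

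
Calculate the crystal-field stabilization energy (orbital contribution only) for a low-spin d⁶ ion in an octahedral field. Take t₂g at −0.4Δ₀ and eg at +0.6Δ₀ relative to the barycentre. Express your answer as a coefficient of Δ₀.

Configuration: t₂g⁶ eg⁰.
CFSE = 6(-0.4Δ₀) + 0(0.6Δ₀) = -2.4Δ₀ + 0.0Δ₀ = -2.4Δ₀.

-2.4 Δ₀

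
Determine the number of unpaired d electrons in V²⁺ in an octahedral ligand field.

V is in group 5, so V²⁺ is d³ (5 − 2 = 3).
Configuration: t2g^3 e_g^0, giving 3 unpaired electrons.

3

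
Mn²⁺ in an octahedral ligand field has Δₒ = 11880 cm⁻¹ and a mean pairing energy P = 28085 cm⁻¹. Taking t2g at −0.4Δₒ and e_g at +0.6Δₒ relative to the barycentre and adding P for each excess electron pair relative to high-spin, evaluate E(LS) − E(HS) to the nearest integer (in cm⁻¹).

Group 7 minus oxidation state +2 gives a d⁵ configuration for Mn²⁺.
In the high-spin limit (t2g^3 e_g^2) the orbital term is 0.0Δₒ = 0 cm⁻¹, with no excess pairing.
For low-spin the configuration is t2g^5 e_g^0: orbital energy -2.0 × 11880 = -23760 cm⁻¹, and 2 additional pairs relative to high-spin add 56170 cm⁻¹, giving 32410 cm⁻¹.
E(LS) − E(HS) = 32410 − (0) = 32410 cm⁻¹.

32410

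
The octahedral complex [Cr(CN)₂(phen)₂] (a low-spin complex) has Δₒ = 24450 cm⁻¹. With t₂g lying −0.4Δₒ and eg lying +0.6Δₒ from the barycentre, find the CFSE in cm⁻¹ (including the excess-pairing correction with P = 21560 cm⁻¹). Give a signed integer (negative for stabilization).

Ligand charges: 2×(-1) from CN⁻ and 2×(+0) from phen sum to -2; with overall charge +0, Cr is +2.
Cr is in group 6, so Cr²⁺ is d⁴ (6 − 2 = 4).
The d⁴ electrons fill as t₂g⁴ eg⁰.
The orbital stabilization is -1.6Δₒ = -1.6 × 24450 = -39120 cm⁻¹.
Relative to high-spin t₂g³ eg¹ (0 paired), the low-spin configuration has 1 additional pair, contributing +1 × 21560 = +21560 cm⁻¹.
Overall CFSE = -39120 + 21560 = -17560 cm⁻¹.

-17560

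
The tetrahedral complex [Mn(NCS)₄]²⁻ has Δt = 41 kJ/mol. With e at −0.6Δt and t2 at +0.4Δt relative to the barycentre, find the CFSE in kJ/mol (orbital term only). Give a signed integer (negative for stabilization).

Each NCS⁻ contributes -1; 4 × (-1) = -4. With overall charge -2, Mn is in the +2 oxidation state.
Group 7 minus oxidation state +2 gives a d⁵ configuration for Mn²⁺.
Tetrahedral splitting is small, so the complex is high-spin.
Electron filling gives e^2 t2^3.
Orbital CFSE = 2(-0.6) + 3(0.4) = 0.0Δt = 0.0 × 41 = 0 kJ/mol.

0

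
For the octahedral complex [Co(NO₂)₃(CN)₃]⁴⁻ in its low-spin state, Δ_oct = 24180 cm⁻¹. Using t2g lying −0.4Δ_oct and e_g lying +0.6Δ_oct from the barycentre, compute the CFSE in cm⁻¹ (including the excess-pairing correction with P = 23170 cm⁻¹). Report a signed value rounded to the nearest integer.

Ligand charges: 3×(-1) from NO₂⁻ and 3×(-1) from CN⁻ sum to -6; with overall charge -4, Co is +2.
Group 9 minus oxidation state +2 gives a d⁷ configuration for Co²⁺.
Electron filling gives t2g^6 e_g^1.
CFSE(orbital) = 6×(-0.4Δ_oct) + 1×(0.6Δ_oct) = -1.8Δ_oct; with Δ_oct = 24180 cm⁻¹ that is -43524 cm⁻¹.
Relative to high-spin t2g^5 e_g^2 (2 paired), the low-spin configuration has 1 additional pair, contributing +1 × 23170 = +23170 cm⁻¹.
Combining: -43524 + 23170 = -20354 cm⁻¹.

-20354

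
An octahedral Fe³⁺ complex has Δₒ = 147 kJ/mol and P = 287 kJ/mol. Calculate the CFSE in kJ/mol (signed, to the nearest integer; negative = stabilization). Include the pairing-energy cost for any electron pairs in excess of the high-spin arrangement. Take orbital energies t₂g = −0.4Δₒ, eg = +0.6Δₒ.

0

Fe is in group 8, so Fe³⁺ is d⁵ (8 − 3 = 5).
With Δₒ < P the complex is high-spin.
That gives t₂g³ eg².
Orbital CFSE = 0.0Δₒ = 0.0 × 147 = 0 kJ/mol.
High-spin has no excess pairs, so no pairing correction applies.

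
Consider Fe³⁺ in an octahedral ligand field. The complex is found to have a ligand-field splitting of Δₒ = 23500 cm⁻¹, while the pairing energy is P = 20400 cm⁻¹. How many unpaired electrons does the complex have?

Fe³⁺: group 8, so d-count = 8 − 3 = 5.
With Δₒ > P the complex is low-spin.
That gives t₂g⁵ eg⁰.
Unpaired electrons: 1.

1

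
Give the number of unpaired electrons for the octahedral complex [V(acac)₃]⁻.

Each acac⁻ contributes -1; 3 × (-1) = -3. With overall charge -1, V is in the +2 oxidation state.
V sits in group 5; removing 2 electrons leaves V²⁺ with 5 − 2 = 3 d electrons.
Configuration: t2g^3 e_g^0, giving 3 unpaired electrons.

3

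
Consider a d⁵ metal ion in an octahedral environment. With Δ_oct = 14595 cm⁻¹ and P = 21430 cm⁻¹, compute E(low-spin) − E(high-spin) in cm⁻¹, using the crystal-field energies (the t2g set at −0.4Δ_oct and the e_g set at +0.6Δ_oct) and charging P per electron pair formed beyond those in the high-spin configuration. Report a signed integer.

13670

High-spin d⁵ fills as t2g^3 e_g^2 with CFSE 3(−0.4) + 2(+0.6) = 0.0Δ_oct = 0 cm⁻¹.
Low-spin t2g^5 e_g^0 gives -2.0Δ_oct = -29190 cm⁻¹, but forming 2 extra pairs costs 2P = 42860 cm⁻¹, so E(LS) = -29190 + 42860 = 13670 cm⁻¹.
E(LS) − E(HS) = 13670 − (0) = 13670 cm⁻¹.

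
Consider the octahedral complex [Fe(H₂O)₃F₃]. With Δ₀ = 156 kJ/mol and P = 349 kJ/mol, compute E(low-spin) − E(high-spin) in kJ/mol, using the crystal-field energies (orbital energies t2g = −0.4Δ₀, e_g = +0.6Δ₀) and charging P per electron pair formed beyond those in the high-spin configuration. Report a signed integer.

386

Ligand charges: 3×(+0) from H₂O and 3×(-1) from F⁻ sum to -3; with overall charge +0, Fe is +3.
Fe³⁺: group 8, so d-count = 8 − 3 = 5.
In the high-spin limit (t2g^3 e_g^2) the orbital term is 0.0Δ₀ = 0 kJ/mol, with no excess pairing.
For low-spin the configuration is t2g^5 e_g^0: orbital energy -2.0 × 156 = -312 kJ/mol, and 2 additional pairs relative to high-spin add 698 kJ/mol, giving 386 kJ/mol.
E(LS) − E(HS) = 386 − (0) = 386 kJ/mol.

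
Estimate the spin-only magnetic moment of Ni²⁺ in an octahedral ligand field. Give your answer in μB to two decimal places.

2.83 μB

Ni sits in group 10; removing 2 electrons leaves Ni²⁺ with 10 − 2 = 8 d electrons.
Configuration: t2g^6 e_g^2 → 2 unpaired electrons.
μ(spin-only) = √[2(2+2)] = √8 ≈ 2.83 μB.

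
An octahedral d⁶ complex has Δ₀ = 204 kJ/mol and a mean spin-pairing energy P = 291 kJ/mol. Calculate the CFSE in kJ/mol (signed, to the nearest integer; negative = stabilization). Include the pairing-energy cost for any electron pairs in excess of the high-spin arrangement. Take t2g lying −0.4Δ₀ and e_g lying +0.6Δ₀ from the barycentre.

-82

Since Δ₀ = 204 kJ/mol < P = 291 kJ/mol, the complex adopts the high-spin configuration.
That gives t2g^4 e_g^2.
Orbital CFSE = -0.4Δ₀ = -0.4 × 204 = -82 kJ/mol.
High-spin has no excess pairs, so no pairing correction applies.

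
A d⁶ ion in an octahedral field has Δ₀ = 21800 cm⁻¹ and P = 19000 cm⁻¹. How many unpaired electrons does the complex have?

0

Since Δ₀ = 21800 cm⁻¹ > P = 19000 cm⁻¹, the complex adopts the low-spin configuration.
Filling d⁶ accordingly: t2g^6 e_g^0.
Unpaired electrons: 0.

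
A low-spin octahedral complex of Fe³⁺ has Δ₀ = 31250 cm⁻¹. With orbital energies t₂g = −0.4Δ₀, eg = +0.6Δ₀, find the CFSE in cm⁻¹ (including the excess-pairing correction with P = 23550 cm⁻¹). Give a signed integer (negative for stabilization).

-15400

Fe sits in group 8; removing 3 electrons leaves Fe³⁺ with 8 − 3 = 5 d electrons.
Configuration: t₂g⁵ eg⁰.
CFSE(orbital) = 5×(-0.4Δ₀) + 0×(0.6Δ₀) = -2.0Δ₀; with Δ₀ = 31250 cm⁻¹ that is -62500 cm⁻¹.
Relative to high-spin t₂g³ eg² (0 paired), the low-spin configuration has 2 additional pairs, contributing +2 × 23550 = +47100 cm⁻¹.
Combining: -62500 + 47100 = -15400 cm⁻¹.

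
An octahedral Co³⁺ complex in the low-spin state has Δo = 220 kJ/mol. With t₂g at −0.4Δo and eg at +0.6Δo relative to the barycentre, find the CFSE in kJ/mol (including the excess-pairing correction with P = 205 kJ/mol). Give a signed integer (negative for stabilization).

Group 9 minus oxidation state +3 gives a d⁶ configuration for Co³⁺.
Electron filling gives t₂g⁶ eg⁰.
The orbital stabilization is -2.4Δo = -2.4 × 220 = -528 kJ/mol.
High-spin d⁶ would be t₂g⁴ eg² with 1 pair; low-spin has 3, so 2 excess pairs cost +2P = +410 kJ/mol.
Net CFSE = -528 + 410 = -118 kJ/mol.

-118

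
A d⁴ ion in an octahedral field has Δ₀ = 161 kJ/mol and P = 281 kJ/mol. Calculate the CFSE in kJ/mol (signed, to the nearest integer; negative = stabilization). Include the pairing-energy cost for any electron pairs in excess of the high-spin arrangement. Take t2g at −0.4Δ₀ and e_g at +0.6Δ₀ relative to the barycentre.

-97

Δ₀ < P, so pairing is avoided: the ground state is high-spin.
Configuration: t2g^3 e_g^1.
Orbital CFSE = -0.6Δ₀ = -0.6 × 161 = -97 kJ/mol.
High-spin has no excess pairs, so no pairing correction applies.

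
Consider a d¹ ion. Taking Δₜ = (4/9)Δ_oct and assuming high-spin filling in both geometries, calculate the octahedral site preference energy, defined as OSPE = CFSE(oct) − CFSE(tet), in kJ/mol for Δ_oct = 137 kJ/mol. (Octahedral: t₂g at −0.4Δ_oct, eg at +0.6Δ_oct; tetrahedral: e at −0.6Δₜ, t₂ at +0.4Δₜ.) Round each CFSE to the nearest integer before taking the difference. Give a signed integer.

Octahedral high-spin t₂g¹ eg⁰: CFSE = -0.4 × 137 = -55 kJ/mol.
In a tetrahedral site the filling is e¹ t₂⁰: CFSE(tet) = -0.6Δₜ = -0.6 × (4/9)(137) = -37 kJ/mol.
Subtracting, OSPE = -55 − (-37) = -18 kJ/mol.

-18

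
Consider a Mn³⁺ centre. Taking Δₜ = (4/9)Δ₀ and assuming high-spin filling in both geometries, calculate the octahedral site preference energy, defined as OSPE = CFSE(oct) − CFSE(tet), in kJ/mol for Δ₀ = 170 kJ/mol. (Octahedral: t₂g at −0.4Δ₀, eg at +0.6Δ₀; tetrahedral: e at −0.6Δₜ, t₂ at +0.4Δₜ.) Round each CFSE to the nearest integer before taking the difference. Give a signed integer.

-72

Mn³⁺: group 7, so d-count = 7 − 3 = 4.
In an octahedral site d⁴ (HS) is t₂g³ eg¹, giving CFSE(oct) = -0.6Δ₀ = -102 kJ/mol.
Tetrahedral e² t₂² gives -0.4Δₜ = -0.4 × (4/9) × 170 = -30 kJ/mol.
Subtracting, OSPE = -102 − (-30) = -72 kJ/mol.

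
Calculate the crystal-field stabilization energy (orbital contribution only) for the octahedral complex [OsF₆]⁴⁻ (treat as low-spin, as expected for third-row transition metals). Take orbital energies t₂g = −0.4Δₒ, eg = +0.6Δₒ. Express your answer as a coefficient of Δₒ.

Each F⁻ contributes -1; 6 × (-1) = -6. With overall charge -4, Os is in the +2 oxidation state.
Os sits in group 8; removing 2 electrons leaves Os²⁺ with 8 − 2 = 6 d electrons.
Configuration: t₂g⁶ eg⁰.
CFSE = 6(-0.4Δₒ) + 0(0.6Δₒ) = -2.4Δₒ + 0.0Δₒ = -2.4Δₒ.

-2.4 Δₒ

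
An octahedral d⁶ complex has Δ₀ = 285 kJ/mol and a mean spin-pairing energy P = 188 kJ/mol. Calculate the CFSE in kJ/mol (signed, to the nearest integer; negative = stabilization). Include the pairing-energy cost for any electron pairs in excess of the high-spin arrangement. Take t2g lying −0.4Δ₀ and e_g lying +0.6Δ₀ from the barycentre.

Since Δ₀ = 285 kJ/mol > P = 188 kJ/mol, the complex adopts the low-spin configuration.
Configuration: t2g^6 e_g^0.
Orbital CFSE = -2.4Δ₀ = -2.4 × 285 = -684 kJ/mol.
Excess pairs vs high-spin: 3 − 1 = 2; pairing cost = +376 kJ/mol.
Net CFSE = -684 + 376 = -308 kJ/mol.

-308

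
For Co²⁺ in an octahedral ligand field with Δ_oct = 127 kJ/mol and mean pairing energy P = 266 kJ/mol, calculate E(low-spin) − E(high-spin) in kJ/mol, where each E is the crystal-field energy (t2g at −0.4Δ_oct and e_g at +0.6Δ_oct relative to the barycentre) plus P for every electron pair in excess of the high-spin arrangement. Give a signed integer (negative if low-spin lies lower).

139

Co is in group 9, so Co²⁺ is d⁷ (9 − 2 = 7).
High-spin d⁷ fills as t2g^5 e_g^2 with CFSE 5(−0.4) + 2(+0.6) = -0.8Δ_oct = -102 kJ/mol.
Low-spin t2g^6 e_g^1 gives -1.8Δ_oct = -229 kJ/mol, but forming 1 extra pair costs 1P = 266 kJ/mol, so E(LS) = -229 + 266 = 37 kJ/mol.
Thus E(LS) − E(HS) = 139 kJ/mol.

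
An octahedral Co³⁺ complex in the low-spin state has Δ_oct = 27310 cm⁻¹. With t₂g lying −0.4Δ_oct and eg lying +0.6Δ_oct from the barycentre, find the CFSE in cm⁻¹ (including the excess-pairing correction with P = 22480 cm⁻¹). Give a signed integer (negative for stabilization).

Group 9 minus oxidation state +3 gives a d⁶ configuration for Co³⁺.
The d⁶ electrons fill as t₂g⁶ eg⁰.
CFSE(orbital) = 6×(-0.4Δ_oct) + 0×(0.6Δ_oct) = -2.4Δ_oct; with Δ_oct = 27310 cm⁻¹ that is -65544 cm⁻¹.
Relative to high-spin t₂g⁴ eg² (1 paired), the low-spin configuration has 2 additional pairs, contributing +2 × 22480 = +44960 cm⁻¹.
Combining: -65544 + 44960 = -20584 cm⁻¹.

-20584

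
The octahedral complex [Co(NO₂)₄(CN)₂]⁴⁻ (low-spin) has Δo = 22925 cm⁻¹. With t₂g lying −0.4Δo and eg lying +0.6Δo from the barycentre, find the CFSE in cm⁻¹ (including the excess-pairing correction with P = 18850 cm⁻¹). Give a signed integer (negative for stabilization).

Ligand charges: 4×(-1) from NO₂⁻ and 2×(-1) from CN⁻ sum to -6; with overall charge -4, Co is +2.
Co sits in group 9; removing 2 electrons leaves Co²⁺ with 9 − 2 = 7 d electrons.
Configuration: t₂g⁶ eg¹.
Orbital CFSE = 6(-0.4) + 1(0.6) = -1.8Δo = -1.8 × 22925 = -41265 cm⁻¹.
High-spin d⁷ would be t₂g⁵ eg² with 2 pairs; low-spin has 3, so 1 excess pair costs +1P = +18850 cm⁻¹.
Net CFSE = -41265 + 18850 = -22415 cm⁻¹.

-22415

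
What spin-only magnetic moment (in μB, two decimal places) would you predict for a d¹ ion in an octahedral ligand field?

1.73 μB

Configuration: t2g^1 e_g^0 → 1 unpaired electron.
μ(spin-only) = √[1(1+2)] = √3 ≈ 1.73 μB.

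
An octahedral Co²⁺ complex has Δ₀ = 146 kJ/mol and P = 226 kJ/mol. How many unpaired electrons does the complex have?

3

Co is in group 9, so Co²⁺ is d⁷ (9 − 2 = 7).
Since Δ₀ = 146 kJ/mol < P = 226 kJ/mol, the complex adopts the high-spin configuration.
Configuration: t₂g⁵ eg².
Unpaired electrons: 3.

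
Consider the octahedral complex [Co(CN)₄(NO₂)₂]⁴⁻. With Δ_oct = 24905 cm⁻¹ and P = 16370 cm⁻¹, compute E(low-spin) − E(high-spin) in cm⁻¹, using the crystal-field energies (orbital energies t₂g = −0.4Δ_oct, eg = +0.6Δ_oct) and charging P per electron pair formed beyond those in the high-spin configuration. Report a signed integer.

-8535

Ligand charges: 4×(-1) from CN⁻ and 2×(-1) from NO₂⁻ sum to -6; with overall charge -4, Co is +2.
Co is in group 9, so Co²⁺ is d⁷ (9 − 2 = 7).
High-spin: t₂g⁵ eg², CFSE = -0.8Δ_oct = -19924 cm⁻¹.
For low-spin the configuration is t₂g⁶ eg¹: orbital energy -1.8 × 24905 = -44829 cm⁻¹, and 1 additional pair relative to high-spin adds 16370 cm⁻¹, giving -28459 cm⁻¹.
Thus E(LS) − E(HS) = -8535 cm⁻¹.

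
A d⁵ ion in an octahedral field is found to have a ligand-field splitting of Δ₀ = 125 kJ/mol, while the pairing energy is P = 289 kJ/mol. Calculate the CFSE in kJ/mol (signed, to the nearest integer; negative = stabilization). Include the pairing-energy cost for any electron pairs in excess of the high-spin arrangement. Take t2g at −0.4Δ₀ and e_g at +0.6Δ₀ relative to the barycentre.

With Δ₀ < P the complex is high-spin.
Configuration: t2g^3 e_g^2.
Orbital CFSE = 0.0Δ₀ = 0.0 × 125 = 0 kJ/mol.
High-spin has no excess pairs, so no pairing correction applies.

0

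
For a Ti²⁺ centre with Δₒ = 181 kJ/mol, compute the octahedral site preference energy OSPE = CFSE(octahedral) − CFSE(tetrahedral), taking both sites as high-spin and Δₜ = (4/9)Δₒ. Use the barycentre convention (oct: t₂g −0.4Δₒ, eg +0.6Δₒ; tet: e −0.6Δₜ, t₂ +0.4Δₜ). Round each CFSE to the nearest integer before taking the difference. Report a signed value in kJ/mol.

-48

Ti sits in group 4; removing 2 electrons leaves Ti²⁺ with 4 − 2 = 2 d electrons.
In an octahedral site d² (HS) is t2g^2 e_g^0, giving CFSE(oct) = -0.8Δₒ = -145 kJ/mol.
Tetrahedral: e^2 t2^0, CFSE = 2(−0.6) + 0(+0.4) = -1.2Δₜ = -1.2 × (4/9) × 181 = -97 kJ/mol.
OSPE = -145 − (-97) = -48 kJ/mol.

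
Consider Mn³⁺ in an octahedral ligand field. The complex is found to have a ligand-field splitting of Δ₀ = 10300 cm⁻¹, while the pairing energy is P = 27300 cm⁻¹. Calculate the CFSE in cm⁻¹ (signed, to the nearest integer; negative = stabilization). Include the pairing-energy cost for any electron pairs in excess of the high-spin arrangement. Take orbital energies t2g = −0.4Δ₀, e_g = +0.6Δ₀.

Mn is in group 7, so Mn³⁺ is d⁴ (7 − 3 = 4).
With Δ₀ < P the complex is high-spin.
That gives t2g^3 e_g^1.
Orbital CFSE = -0.6Δ₀ = -0.6 × 10300 = -6180 cm⁻¹.
High-spin has no excess pairs, so no pairing correction applies.

-6180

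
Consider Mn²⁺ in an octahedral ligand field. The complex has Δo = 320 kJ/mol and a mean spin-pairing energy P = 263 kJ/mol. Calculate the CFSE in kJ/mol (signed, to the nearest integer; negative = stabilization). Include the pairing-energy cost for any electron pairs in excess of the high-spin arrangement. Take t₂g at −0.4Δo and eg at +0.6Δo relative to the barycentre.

Mn²⁺: group 7, so d-count = 7 − 2 = 5.
Since Δo = 320 kJ/mol > P = 263 kJ/mol, the complex adopts the low-spin configuration.
Configuration: t₂g⁵ eg⁰.
Orbital CFSE = -2.0Δo = -2.0 × 320 = -640 kJ/mol.
Excess pairs vs high-spin: 2 − 0 = 2; pairing cost = +526 kJ/mol.
Net CFSE = -640 + 526 = -114 kJ/mol.

-114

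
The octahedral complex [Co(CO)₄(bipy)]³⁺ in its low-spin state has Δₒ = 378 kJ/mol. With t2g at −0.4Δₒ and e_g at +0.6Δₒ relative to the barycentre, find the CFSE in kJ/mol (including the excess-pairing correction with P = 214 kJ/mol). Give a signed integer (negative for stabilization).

-479

Ligand charges: 4×(+0) from CO and 1×(+0) from bipy sum to +0; with overall charge +3, Co is +3.
Co sits in group 9; removing 3 electrons leaves Co³⁺ with 9 − 3 = 6 d electrons.
The d⁶ electrons fill as t2g^6 e_g^0.
Orbital CFSE = 6(-0.4) + 0(0.6) = -2.4Δₒ = -2.4 × 378 = -907 kJ/mol.
High-spin d⁶ would be t2g^4 e_g^2 with 1 pair; low-spin has 3, so 2 excess pairs cost +2P = +428 kJ/mol.
Overall CFSE = -907 + 428 = -479 kJ/mol.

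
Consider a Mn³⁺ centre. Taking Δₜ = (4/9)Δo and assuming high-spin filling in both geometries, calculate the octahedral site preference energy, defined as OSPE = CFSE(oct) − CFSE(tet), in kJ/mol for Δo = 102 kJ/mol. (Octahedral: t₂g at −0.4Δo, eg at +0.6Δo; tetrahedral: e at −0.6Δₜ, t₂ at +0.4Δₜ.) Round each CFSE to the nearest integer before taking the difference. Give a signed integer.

-43

Mn³⁺: group 7, so d-count = 7 − 3 = 4.
Octahedral (high-spin): t2g^3 e_g^1, CFSE = 3(−0.4) + 1(+0.6) = -0.6Δo = -0.6 × 102 = -61 kJ/mol.
Tetrahedral e^2 t2^2 gives -0.4Δₜ = -0.4 × (4/9) × 102 = -18 kJ/mol.
Subtracting, OSPE = -61 − (-18) = -43 kJ/mol.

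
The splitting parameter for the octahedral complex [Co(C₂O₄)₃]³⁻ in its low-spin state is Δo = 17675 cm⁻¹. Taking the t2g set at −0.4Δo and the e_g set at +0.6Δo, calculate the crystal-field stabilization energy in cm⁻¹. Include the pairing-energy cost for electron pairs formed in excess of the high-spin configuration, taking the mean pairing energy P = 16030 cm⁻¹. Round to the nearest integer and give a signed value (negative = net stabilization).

-10360

Each C₂O₄²⁻ contributes -2; 3 × (-2) = -6. With overall charge -3, Co is in the +3 oxidation state.
Co³⁺: group 9, so d-count = 9 − 3 = 6.
The d⁶ electrons fill as t2g^6 e_g^0.
CFSE(orbital) = 6×(-0.4Δo) + 0×(0.6Δo) = -2.4Δo; with Δo = 17675 cm⁻¹ that is -42420 cm⁻¹.
High-spin d⁶ would be t2g^4 e_g^2 with 1 pair; low-spin has 3, so 2 excess pairs cost +2P = +32060 cm⁻¹.
Net CFSE = -42420 + 32060 = -10360 cm⁻¹.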